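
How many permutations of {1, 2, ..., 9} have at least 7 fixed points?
Exactly j fixed points: C(9,j)·!(9-j); sum over j ≥ 7 (derangement numbers via !m = (m-1)·(!(m-1) + !(m-2)): !0..!2 = 1, 0, 1). Σ_{j=7}^{9} C(9,j)·!(9-j) = C(9,7)·!2 + C(9,8)·!1 + C(9,9)·!0 = 36·1 + 9·0 + 1·1 = 37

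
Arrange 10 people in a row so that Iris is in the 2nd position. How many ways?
Fix one position: (10-1)! = 362880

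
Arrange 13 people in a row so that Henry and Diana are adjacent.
Treat as block: (13-1)! × 2! = 479001600 × 2 = 958003200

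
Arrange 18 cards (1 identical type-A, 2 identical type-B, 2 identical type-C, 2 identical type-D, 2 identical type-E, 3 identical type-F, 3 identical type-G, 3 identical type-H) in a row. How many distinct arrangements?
18! / (1! × 2! × 2! × 2! × 2! × 3! × 3! × 3!) = 1852538688000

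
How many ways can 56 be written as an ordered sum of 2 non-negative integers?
C(56+2-1, 2-1) = C(57, 1) = 57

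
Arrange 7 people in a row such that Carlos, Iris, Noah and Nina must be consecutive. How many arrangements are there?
Treat the 4 as one block: (7-4+1)! × 4! = 24 × 24 = 576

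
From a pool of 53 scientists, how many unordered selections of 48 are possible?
C(53,48) = 53!/(48!×5!) = 2869685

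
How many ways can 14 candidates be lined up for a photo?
14! = 87178291200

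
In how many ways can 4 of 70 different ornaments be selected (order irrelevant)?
C(70,4) = 70!/(4!×66!) = 916895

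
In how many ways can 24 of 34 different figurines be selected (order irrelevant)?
C(34,24) = 34!/(24!×10!) = 131128140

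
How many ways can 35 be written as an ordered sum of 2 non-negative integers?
C(35+2-1, 2-1) = C(36, 1) = 36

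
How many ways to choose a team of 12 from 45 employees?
C(45,12) = 45!/(12!×33!) = 28760021745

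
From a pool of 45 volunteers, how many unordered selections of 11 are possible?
C(45,11) = 45!/(11!×34!) = 10150595910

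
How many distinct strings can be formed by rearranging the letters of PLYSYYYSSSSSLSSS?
16! / (4! × 2! × 9! × 1!) = 1201200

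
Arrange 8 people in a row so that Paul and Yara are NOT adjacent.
Total - adjacent = 8! - (8-1)!×2 = 40320 - 10080 = 30240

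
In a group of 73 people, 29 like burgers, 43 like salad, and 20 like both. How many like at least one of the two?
|A∪B| = |A| + |B| - |A∩B| = 29 + 43 - 20 = 52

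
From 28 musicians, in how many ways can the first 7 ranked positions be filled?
P(28,7) = 28!/(28-7)! = 5967561600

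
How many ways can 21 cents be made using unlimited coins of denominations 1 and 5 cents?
Coefficient of x^21 in 1/(1-x^1) · 1/(1-x^5). Use j coins of 5 for j = 0..⌊21/5⌋ = 4, the rest in 1s: 4 + 1 = 5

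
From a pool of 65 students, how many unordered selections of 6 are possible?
C(65,6) = 65!/(6!×59!) = 82598880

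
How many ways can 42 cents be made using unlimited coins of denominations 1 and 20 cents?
Coefficient of x^42 in 1/(1-x^1) · 1/(1-x^20). Use j coins of 20 for j = 0..⌊42/20⌋ = 2, the rest in 1s: 2 + 1 = 3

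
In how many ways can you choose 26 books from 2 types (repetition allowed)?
C(26+2-1, 2-1) = C(27, 1) = 27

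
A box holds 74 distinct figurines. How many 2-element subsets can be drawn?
C(74,2) = 74!/(2!×72!) = 2701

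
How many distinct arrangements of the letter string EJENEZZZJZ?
10! / (1! × 4! × 2! × 3!) = 12600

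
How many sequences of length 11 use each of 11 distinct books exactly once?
11! = 39916800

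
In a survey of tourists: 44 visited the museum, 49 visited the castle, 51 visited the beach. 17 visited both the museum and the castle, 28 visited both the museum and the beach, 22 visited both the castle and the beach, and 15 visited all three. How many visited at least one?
|A∪B∪C| = 44+49+51-17-28-22+15 = 92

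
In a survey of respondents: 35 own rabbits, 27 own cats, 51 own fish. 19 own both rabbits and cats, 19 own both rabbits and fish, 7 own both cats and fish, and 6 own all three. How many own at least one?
|A∪B∪C| = 35+27+51-19-19-7+6 = 74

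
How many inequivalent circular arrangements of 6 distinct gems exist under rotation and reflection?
(6-1)!/2 = 120/2 = 60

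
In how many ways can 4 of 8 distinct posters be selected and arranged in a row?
P(8,4) = 8!/(8-4)! = 1680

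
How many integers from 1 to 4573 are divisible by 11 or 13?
⌊4573/11⌋ + ⌊4573/13⌋ - ⌊4573/143⌋ = 415 + 351 - 31 = 735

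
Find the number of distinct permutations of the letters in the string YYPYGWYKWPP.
11! / (3! × 4! × 1! × 2! × 1!) = 138600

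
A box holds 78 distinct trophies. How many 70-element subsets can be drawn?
C(78,70) = 78!/(70!×8!) = 23446881315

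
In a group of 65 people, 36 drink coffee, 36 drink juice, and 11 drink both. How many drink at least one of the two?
|A∪B| = |A| + |B| - |A∩B| = 36 + 36 - 11 = 61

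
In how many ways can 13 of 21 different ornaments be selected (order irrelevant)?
C(21,13) = 21!/(13!×8!) = 203490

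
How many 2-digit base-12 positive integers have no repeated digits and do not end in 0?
Last digit: 11 nonzero choices. First digit: 10 (nonzero, ≠last). Middle 0: P(10,0) = 1. Total = 110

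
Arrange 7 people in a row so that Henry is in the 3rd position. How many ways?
Fix one position: (7-1)! = 720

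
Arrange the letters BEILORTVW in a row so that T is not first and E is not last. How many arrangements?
By inclusion-exclusion: 9! - 2×(9-1)! + (9-2)! = 362880 - 80640 + 5040 = 287280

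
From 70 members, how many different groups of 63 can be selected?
C(70,63) = 70!/(63!×7!) = 1198774720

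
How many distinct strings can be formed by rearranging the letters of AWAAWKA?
7! / (4! × 2! × 1!) = 105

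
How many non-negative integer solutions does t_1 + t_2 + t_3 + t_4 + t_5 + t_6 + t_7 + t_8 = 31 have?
C(31+8-1, 8-1) = C(38, 7) = 12620256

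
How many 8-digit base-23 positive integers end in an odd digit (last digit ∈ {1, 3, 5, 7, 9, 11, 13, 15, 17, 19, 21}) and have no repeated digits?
Last∈{1,3,5,7,9,11,13,15,17,19,21}. Last=0: 0. Last nonzero: 11×21×P(21,6) = 9025188480. Total = 9025188480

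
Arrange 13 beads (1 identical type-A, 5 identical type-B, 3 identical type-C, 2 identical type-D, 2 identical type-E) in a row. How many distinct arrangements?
13! / (1! × 5! × 3! × 2! × 2!) = 2162160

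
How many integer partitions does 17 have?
Pentagonal recurrence p(n) = p(n-1) + p(n-2) - p(n-5) - p(n-7) + p(n-12) + p(n-15) - ... gives p(0..16) = 1, 1, 2, 3, 5, 7, 11, 15, 22, 30, 42, 56, 77, 101, 135, 176, 231. p(17) = p(16) + p(15) - p(12) - p(10) + p(5) + p(2) = 231 + 176 - 77 - 42 + 7 + 2 = 297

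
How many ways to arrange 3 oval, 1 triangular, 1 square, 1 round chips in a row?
6! / (3! × 1! × 1! × 1!) = 120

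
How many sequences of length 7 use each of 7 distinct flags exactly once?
7! = 5040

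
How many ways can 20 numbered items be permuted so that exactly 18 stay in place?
Choose the 18 fixed points C(20,18) = 190, derange the rest: !2 = Σ_{j=0}^{2} (-1)^j·2!/j! = 2 - 2 + 1 = 1. Product = 190 × 1 = 190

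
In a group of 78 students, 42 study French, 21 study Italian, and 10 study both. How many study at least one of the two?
|A∪B| = |A| + |B| - |A∩B| = 42 + 21 - 10 = 53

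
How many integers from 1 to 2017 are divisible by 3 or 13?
⌊2017/3⌋ + ⌊2017/13⌋ - ⌊2017/39⌋ = 672 + 155 - 51 = 776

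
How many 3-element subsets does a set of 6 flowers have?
C(6,3) = 6!/(3!×3!) = 20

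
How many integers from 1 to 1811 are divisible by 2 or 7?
⌊1811/2⌋ + ⌊1811/7⌋ - ⌊1811/14⌋ = 905 + 258 - 129 = 1034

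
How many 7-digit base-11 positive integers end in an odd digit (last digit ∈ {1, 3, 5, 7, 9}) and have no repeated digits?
Last∈{1,3,5,7,9}. Last=0: 0. Last nonzero: 5×9×P(9,5) = 680400. Total = 680400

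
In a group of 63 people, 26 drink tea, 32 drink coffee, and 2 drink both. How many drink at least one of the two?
|A∪B| = |A| + |B| - |A∩B| = 26 + 32 - 2 = 56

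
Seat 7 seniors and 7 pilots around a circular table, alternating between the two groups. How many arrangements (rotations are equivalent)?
Fix one of the seniors: (7-1)! ways for the remaining seniors, × 7! ways for the pilots = 720 × 5040 = 3628800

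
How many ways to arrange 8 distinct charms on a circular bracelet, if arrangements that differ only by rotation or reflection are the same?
(8-1)!/2 = 5040/2 = 2520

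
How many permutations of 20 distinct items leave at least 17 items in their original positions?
Exactly j fixed points: C(20,j)·!(20-j); sum over j ≥ 17 (derangement numbers via !m = (m-1)·(!(m-1) + !(m-2)): !0..!3 = 1, 0, 1, 2). Σ_{j=17}^{20} C(20,j)·!(20-j) = C(20,17)·!3 + C(20,18)·!2 + C(20,19)·!1 + C(20,20)·!0 = 1140·2 + 190·1 + 20·0 + 1·1 = 2471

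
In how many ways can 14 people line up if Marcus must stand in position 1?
Fix one position: (14-1)! = 6227020800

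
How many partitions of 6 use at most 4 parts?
By conjugation, equals partitions of 6 into parts ≤ 4. Let r_j(i) = number of partitions of i into parts ≤ j, for i = 0..6. r_1(i) = 1 for all i; r_j(i) = r_{j-1}(i) + r_j(i-j). Rows j = 2..4: ≤2: 1 1 2 2 3 3 4; ≤3: 1 1 2 3 4 5 7; ≤4: 1 1 2 3 5 6 9. r_4(6) = 9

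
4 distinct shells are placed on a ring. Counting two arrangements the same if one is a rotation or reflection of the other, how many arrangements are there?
(4-1)!/2 = 6/2 = 3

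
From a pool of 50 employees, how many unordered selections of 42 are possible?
C(50,42) = 50!/(42!×8!) = 536878650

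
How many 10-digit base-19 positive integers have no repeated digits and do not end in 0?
Last digit: 18 nonzero choices. First digit: 17 (nonzero, ≠last). Middle 8: P(17,8) = 980179200. Total = 299934835200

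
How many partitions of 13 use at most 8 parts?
By conjugation, equals partitions of 13 into parts ≤ 8. Let r_j(i) = number of partitions of i into parts ≤ j, for i = 0..13. r_1(i) = 1 for all i; r_j(i) = r_{j-1}(i) + r_j(i-j). Rows j = 2..8: ≤2: 1 1 2 2 3 3 4 4 5 5 6 6 7 7; ≤3: 1 1 2 3 4 5 7 8 10 12 14 16 19 21; ≤4: 1 1 2 3 5 6 9 11 15 18 23 27 34 39; ≤5: 1 1 2 3 5 7 10 13 18 23 30 37 47 57; ≤6: 1 1 2 3 5 7 11 14 20 26 35 44 58 71; ≤7: 1 1 2 3 5 7 11 15 21 28 38 49 65 82; ≤8: 1 1 2 3 5 7 11 15 22 29 40 52 70 89. r_8(13) = 89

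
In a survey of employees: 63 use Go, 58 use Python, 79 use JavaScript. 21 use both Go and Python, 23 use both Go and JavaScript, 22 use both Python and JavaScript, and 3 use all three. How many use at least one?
|A∪B∪C| = 63+58+79-21-23-22+3 = 137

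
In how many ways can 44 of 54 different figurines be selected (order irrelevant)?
C(54,44) = 54!/(44!×10!) = 23930713170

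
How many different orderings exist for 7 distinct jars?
7! = 5040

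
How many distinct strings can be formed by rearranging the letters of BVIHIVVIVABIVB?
14! / (4! × 5! × 1! × 3! × 1!) = 5045040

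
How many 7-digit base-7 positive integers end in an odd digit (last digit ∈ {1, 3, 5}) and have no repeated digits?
Last∈{1,3,5}. Last=0: 0. Last nonzero: 3×5×P(5,5) = 1800. Total = 1800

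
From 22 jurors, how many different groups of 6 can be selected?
C(22,6) = 22!/(6!×16!) = 74613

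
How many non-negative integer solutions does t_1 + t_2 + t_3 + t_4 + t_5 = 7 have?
C(7+5-1, 5-1) = C(11, 4) = 330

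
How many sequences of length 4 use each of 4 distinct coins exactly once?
4! = 24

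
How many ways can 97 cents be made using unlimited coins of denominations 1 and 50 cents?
Coefficient of x^97 in 1/(1-x^1) · 1/(1-x^50). Use j coins of 50 for j = 0..⌊97/50⌋ = 1, the rest in 1s: 1 + 1 = 2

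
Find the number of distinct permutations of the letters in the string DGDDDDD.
7! / (6! × 1!) = 7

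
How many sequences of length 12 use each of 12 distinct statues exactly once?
12! = 479001600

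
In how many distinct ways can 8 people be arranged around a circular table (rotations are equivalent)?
Circular: fix one position, arrange the rest. (8-1)! = 5040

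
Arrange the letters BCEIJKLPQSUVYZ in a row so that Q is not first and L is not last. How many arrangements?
By inclusion-exclusion: 14! - 2×(14-1)! + (14-2)! = 87178291200 - 12454041600 + 479001600 = 75203251200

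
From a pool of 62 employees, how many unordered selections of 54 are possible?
C(62,54) = 62!/(54!×8!) = 3381098545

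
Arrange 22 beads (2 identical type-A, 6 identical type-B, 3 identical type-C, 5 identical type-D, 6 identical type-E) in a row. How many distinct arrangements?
22! / (2! × 6! × 3! × 5! × 6!) = 1505702278080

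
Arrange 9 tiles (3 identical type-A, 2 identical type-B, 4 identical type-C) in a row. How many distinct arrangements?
9! / (3! × 2! × 4!) = 1260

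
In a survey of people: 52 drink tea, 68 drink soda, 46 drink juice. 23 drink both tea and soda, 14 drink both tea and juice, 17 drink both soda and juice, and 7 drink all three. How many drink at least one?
|A∪B∪C| = 52+68+46-23-14-17+7 = 119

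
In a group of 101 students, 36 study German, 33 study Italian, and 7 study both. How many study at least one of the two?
|A∪B| = |A| + |B| - |A∩B| = 36 + 33 - 7 = 62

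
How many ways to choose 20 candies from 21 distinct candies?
C(21,20) = 21!/(20!×1!) = 21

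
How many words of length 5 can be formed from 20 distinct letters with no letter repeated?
P(20,5) = 20!/(20-5)! = 1860480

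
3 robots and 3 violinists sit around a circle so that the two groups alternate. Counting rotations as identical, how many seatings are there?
Fix one of the robots: (3-1)! ways for the remaining robots, × 3! ways for the violinists = 2 × 6 = 12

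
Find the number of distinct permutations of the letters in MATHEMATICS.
11! / (2! × 2! × 2! × 1! × 1! × 1! × 1! × 1!) = 4989600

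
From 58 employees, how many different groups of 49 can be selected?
C(58,49) = 58!/(49!×9!) = 10648873950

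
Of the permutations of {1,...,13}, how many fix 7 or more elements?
Exactly j fixed points: C(13,j)·!(13-j); sum over j ≥ 7 (derangement numbers via !m = (m-1)·(!(m-1) + !(m-2)): !0..!6 = 1, 0, 1, 2, 9, 44, 265). Σ_{j=7}^{13} C(13,j)·!(13-j) = C(13,7)·!6 + C(13,8)·!5 + C(13,9)·!4 + C(13,10)·!3 + C(13,11)·!2 + C(13,12)·!1 + C(13,13)·!0 = 1716·265 + 1287·44 + 715·9 + 286·2 + 78·1 + 13·0 + 1·1 = 518454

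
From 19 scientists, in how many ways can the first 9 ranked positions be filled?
P(19,9) = 19!/(19-9)! = 33522128640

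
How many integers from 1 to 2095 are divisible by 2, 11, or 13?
⌊2095/2⌋+⌊2095/11⌋+⌊2095/13⌋ - ⌊2095/22⌋-⌊2095/26⌋-⌊2095/143⌋ + ⌊2095/286⌋ = 1047+190+161 - 95-80-14 + 7 = 1216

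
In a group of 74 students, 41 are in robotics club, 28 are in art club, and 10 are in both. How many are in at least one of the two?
|A∪B| = |A| + |B| - |A∩B| = 41 + 28 - 10 = 59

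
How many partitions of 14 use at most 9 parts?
By conjugation, equals partitions of 14 into parts ≤ 9. Let r_j(i) = number of partitions of i into parts ≤ j, for i = 0..14. r_1(i) = 1 for all i; r_j(i) = r_{j-1}(i) + r_j(i-j). Rows j = 2..9: ≤2: 1 1 2 2 3 3 4 4 5 5 6 6 7 7 8; ≤3: 1 1 2 3 4 5 7 8 10 12 14 16 19 21 24; ≤4: 1 1 2 3 5 6 9 11 15 18 23 27 34 39 47; ≤5: 1 1 2 3 5 7 10 13 18 23 30 37 47 57 70; ≤6: 1 1 2 3 5 7 11 14 20 26 35 44 58 71 90; ≤7: 1 1 2 3 5 7 11 15 21 28 38 49 65 82 105; ≤8: 1 1 2 3 5 7 11 15 22 29 40 52 70 89 116; ≤9: 1 1 2 3 5 7 11 15 22 30 41 54 73 94 123. r_9(14) = 123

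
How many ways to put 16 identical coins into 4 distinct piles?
C(16+4-1, 4-1) = C(19, 3) = 969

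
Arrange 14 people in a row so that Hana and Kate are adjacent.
Treat as block: (14-1)! × 2! = 6227020800 × 2 = 12454041600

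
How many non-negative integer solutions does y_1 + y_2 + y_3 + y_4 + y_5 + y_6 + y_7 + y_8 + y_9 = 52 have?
C(52+9-1, 9-1) = C(60, 8) = 2558620845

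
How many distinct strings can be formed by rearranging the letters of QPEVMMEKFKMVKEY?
15! / (1! × 3! × 1! × 2! × 1! × 3! × 1! × 3!) = 3027024000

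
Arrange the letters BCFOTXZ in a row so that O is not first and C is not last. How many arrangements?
By inclusion-exclusion: 7! - 2×(7-1)! + (7-2)! = 5040 - 1440 + 120 = 3720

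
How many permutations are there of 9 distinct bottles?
9! = 362880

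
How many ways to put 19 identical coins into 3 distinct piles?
C(19+3-1, 3-1) = C(21, 2) = 210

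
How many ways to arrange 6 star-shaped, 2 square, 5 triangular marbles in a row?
13! / (6! × 2! × 5!) = 36036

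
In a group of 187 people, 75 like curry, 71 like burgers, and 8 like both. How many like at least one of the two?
|A∪B| = |A| + |B| - |A∩B| = 75 + 71 - 8 = 138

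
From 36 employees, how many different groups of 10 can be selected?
C(36,10) = 36!/(10!×26!) = 254186856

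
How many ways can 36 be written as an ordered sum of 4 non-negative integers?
C(36+4-1, 4-1) = C(39, 3) = 9139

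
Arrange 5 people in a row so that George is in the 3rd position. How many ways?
Fix one position: (5-1)! = 24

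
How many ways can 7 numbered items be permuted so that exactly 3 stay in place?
Choose the 3 fixed points C(7,3) = 35, derange the rest: !4 = Σ_{j=0}^{4} (-1)^j·4!/j! = 24 - 24 + 12 - 4 + 1 = 9. Product = 35 × 9 = 315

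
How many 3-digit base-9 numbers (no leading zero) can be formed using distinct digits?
First digit: 8 choices (nonzero). Then descending: 8 × 8 × 7 = 448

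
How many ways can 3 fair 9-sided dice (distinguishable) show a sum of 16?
Coefficient of x^16 in (x + x² + ... + x^9)^3. By inclusion-exclusion on dice exceeding 9: Σ_j (-1)^j C(3,j)·C(16-1-9j, 2) = C(3,0)·C(15,2) - C(3,1)·C(6,2) = 1·105 - 3·15 = 60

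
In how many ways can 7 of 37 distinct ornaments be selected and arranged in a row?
P(37,7) = 37!/(37-7)! = 51889178880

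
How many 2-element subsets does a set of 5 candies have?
C(5,2) = 5!/(2!×3!) = 10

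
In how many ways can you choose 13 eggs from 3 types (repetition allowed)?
C(13+3-1, 3-1) = C(15, 2) = 105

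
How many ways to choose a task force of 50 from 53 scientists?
C(53,50) = 53!/(50!×3!) = 23426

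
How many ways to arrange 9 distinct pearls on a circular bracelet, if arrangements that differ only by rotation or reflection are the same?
(9-1)!/2 = 40320/2 = 20160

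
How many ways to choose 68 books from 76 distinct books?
C(76,68) = 76!/(68!×8!) = 18855883575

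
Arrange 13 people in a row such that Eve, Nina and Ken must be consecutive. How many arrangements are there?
Treat the 3 as one block: (13-3+1)! × 3! = 39916800 × 6 = 239500800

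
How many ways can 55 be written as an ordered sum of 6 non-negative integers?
C(55+6-1, 6-1) = C(60, 5) = 5461512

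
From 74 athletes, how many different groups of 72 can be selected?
C(74,72) = 74!/(72!×2!) = 2701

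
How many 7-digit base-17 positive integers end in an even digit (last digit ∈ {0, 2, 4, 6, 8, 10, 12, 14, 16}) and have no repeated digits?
Last∈{0,2,4,6,8,10,12,14,16}. Last=0: 5765760. Last nonzero: 8×15×P(15,5) = 43243200. Total = 49008960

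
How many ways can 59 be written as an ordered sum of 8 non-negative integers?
C(59+8-1, 8-1) = C(66, 7) = 778789440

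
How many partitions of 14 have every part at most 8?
Let r_j(i) = number of partitions of i into parts ≤ j, for i = 0..14. r_1(i) = 1 for all i; r_j(i) = r_{j-1}(i) + r_j(i-j). Rows j = 2..8: ≤2: 1 1 2 2 3 3 4 4 5 5 6 6 7 7 8; ≤3: 1 1 2 3 4 5 7 8 10 12 14 16 19 21 24; ≤4: 1 1 2 3 5 6 9 11 15 18 23 27 34 39 47; ≤5: 1 1 2 3 5 7 10 13 18 23 30 37 47 57 70; ≤6: 1 1 2 3 5 7 11 14 20 26 35 44 58 71 90; ≤7: 1 1 2 3 5 7 11 15 21 28 38 49 65 82 105; ≤8: 1 1 2 3 5 7 11 15 22 29 40 52 70 89 116. r_8(14) = 116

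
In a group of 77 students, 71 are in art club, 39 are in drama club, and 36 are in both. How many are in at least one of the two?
|A∪B| = |A| + |B| - |A∩B| = 71 + 39 - 36 = 74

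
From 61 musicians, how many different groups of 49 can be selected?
C(61,49) = 61!/(49!×12!) = 1742058970275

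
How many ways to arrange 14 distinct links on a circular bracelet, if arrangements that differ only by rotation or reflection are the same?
(14-1)!/2 = 6227020800/2 = 3113510400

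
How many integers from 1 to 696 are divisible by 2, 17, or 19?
⌊696/2⌋+⌊696/17⌋+⌊696/19⌋ - ⌊696/34⌋-⌊696/38⌋-⌊696/323⌋ + ⌊696/646⌋ = 348+40+36 - 20-18-2 + 1 = 385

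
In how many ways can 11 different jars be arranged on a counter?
11! = 39916800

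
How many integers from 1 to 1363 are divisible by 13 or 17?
⌊1363/13⌋ + ⌊1363/17⌋ - ⌊1363/221⌋ = 104 + 80 - 6 = 178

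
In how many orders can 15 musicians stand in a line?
15! = 1307674368000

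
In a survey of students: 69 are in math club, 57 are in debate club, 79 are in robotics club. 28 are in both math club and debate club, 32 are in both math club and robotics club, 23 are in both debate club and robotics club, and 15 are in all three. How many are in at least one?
|A∪B∪C| = 69+57+79-28-32-23+15 = 137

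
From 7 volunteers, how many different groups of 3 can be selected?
C(7,3) = 7!/(3!×4!) = 35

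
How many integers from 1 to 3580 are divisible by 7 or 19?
⌊3580/7⌋ + ⌊3580/19⌋ - ⌊3580/133⌋ = 511 + 188 - 26 = 673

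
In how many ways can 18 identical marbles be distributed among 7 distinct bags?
C(18+7-1, 7-1) = C(24, 6) = 134596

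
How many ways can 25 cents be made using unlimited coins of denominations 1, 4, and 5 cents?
Coefficient of x^25 in 1/(1-x^1) · 1/(1-x^4) · 1/(1-x^5). Case on j = number of 5-cent coins (j = 0..5); remainder r = 25 - 5j is made from {1,4} in ⌊r/4⌋+1 ways. r = 25, 20, 15, 10, 5, 0 → 7 + 6 + 4 + 3 + 2 + 1 = 23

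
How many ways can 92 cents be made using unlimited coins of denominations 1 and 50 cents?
Coefficient of x^92 in 1/(1-x^1) · 1/(1-x^50). Use j coins of 50 for j = 0..⌊92/50⌋ = 1, the rest in 1s: 1 + 1 = 2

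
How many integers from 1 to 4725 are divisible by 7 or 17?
⌊4725/7⌋ + ⌊4725/17⌋ - ⌊4725/119⌋ = 675 + 277 - 39 = 913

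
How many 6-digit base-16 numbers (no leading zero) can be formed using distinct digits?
First digit: 15 choices (nonzero). Then descending: 15 × 15 × 14 × 13 × 12 × 11 = 5405400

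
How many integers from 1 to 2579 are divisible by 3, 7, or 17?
⌊2579/3⌋+⌊2579/7⌋+⌊2579/17⌋ - ⌊2579/21⌋-⌊2579/51⌋-⌊2579/119⌋ + ⌊2579/357⌋ = 859+368+151 - 122-50-21 + 7 = 1192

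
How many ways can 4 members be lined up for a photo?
4! = 24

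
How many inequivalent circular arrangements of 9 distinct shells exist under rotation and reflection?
(9-1)!/2 = 40320/2 = 20160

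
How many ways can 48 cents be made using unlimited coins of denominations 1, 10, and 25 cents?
Coefficient of x^48 in 1/(1-x^1) · 1/(1-x^10) · 1/(1-x^25). Case on j = number of 25-cent coins (j = 0..1); remainder r = 48 - 25j is made from {1,10} in ⌊r/10⌋+1 ways. r = 48, 23 → 5 + 3 = 8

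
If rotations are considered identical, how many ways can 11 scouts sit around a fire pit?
Circular: fix one position, arrange the rest. (11-1)! = 3628800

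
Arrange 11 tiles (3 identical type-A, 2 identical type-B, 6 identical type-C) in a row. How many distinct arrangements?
11! / (3! × 2! × 6!) = 4620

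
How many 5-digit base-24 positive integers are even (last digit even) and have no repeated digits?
Last∈{0,2,4,6,8,10,12,14,16,18,20,22}. Last=0: 212520. Last nonzero: 11×22×P(22,3) = 2236080. Total = 2448600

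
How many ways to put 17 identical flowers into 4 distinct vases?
C(17+4-1, 4-1) = C(20, 3) = 1140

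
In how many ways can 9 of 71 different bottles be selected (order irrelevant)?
C(71,9) = 71!/(9!×62!) = 74473879480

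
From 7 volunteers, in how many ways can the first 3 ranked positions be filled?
P(7,3) = 7!/(7-3)! = 210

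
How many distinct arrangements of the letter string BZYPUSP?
7! / (1! × 2! × 1! × 1! × 1! × 1!) = 2520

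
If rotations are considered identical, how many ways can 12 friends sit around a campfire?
Circular: fix one position, arrange the rest. (12-1)! = 39916800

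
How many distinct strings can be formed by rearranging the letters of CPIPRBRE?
8! / (1! × 2! × 1! × 1! × 2! × 1!) = 10080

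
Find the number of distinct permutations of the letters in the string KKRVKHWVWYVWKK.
14! / (5! × 3! × 3! × 1! × 1! × 1!) = 20180160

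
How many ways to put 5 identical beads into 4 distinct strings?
C(5+4-1, 4-1) = C(8, 3) = 56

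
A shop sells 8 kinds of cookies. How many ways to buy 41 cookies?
C(41+8-1, 8-1) = C(48, 7) = 73629072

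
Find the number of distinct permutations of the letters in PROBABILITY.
11! / (1! × 1! × 1! × 2! × 1! × 2! × 1! × 1! × 1!) = 9979200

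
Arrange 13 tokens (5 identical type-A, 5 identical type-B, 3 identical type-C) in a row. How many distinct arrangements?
13! / (5! × 5! × 3!) = 72072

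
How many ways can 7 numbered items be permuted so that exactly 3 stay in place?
Choose the 3 fixed points C(7,3) = 35, derange the rest: !4 = Σ_{j=0}^{4} (-1)^j·4!/j! = 24 - 24 + 12 - 4 + 1 = 9. Product = 35 × 9 = 315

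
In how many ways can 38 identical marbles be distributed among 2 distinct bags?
C(38+2-1, 2-1) = C(39, 1) = 39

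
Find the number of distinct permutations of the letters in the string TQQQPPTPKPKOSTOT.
16! / (4! × 4! × 1! × 2! × 3! × 2!) = 1513512000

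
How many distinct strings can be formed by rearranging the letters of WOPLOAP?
7! / (2! × 1! × 2! × 1! × 1!) = 1260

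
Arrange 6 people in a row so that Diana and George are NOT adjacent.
Total - adjacent = 6! - (6-1)!×2 = 720 - 240 = 480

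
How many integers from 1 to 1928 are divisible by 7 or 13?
⌊1928/7⌋ + ⌊1928/13⌋ - ⌊1928/91⌋ = 275 + 148 - 21 = 402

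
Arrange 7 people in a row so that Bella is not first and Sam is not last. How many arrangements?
By inclusion-exclusion: 7! - 2×(7-1)! + (7-2)! = 5040 - 1440 + 120 = 3720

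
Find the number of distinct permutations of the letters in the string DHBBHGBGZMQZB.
13! / (2! × 2! × 1! × 1! × 1! × 2! × 4!) = 32432400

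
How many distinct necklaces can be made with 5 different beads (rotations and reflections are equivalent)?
(5-1)!/2 = 24/2 = 12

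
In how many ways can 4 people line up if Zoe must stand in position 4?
Fix one position: (4-1)! = 6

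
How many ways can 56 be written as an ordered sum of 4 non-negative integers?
C(56+4-1, 4-1) = C(59, 3) = 32509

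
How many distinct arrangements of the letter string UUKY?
4! / (1! × 2! × 1!) = 12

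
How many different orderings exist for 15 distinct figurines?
15! = 1307674368000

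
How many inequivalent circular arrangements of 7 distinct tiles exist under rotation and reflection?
(7-1)!/2 = 720/2 = 360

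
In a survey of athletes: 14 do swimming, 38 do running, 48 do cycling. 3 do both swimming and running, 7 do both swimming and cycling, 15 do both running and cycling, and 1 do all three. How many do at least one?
|A∪B∪C| = 14+38+48-3-7-15+1 = 76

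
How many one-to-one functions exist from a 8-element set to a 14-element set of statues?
P(14,8) = 14!/(14-8)! = 121080960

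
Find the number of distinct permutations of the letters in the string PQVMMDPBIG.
10! / (1! × 2! × 1! × 1! × 1! × 1! × 1! × 2!) = 907200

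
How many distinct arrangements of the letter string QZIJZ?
5! / (2! × 1! × 1! × 1!) = 60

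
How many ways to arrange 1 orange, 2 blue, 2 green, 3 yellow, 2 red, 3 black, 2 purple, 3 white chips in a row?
18! / (1! × 2! × 2! × 3! × 2! × 3! × 2! × 3!) = 1852538688000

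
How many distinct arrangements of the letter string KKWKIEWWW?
9! / (1! × 3! × 4! × 1!) = 2520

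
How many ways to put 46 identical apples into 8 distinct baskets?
C(46+8-1, 8-1) = C(53, 7) = 154143080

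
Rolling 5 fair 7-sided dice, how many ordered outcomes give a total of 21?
Coefficient of x^21 in (x + x² + ... + x^7)^5. By inclusion-exclusion on dice exceeding 7: Σ_j (-1)^j C(5,j)·C(21-1-7j, 4) = C(5,0)·C(20,4) - C(5,1)·C(13,4) + C(5,2)·C(6,4) = 1·4845 - 5·715 + 10·15 = 1420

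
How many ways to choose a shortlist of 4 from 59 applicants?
C(59,4) = 59!/(4!×55!) = 455126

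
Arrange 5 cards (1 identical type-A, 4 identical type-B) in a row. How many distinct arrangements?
5! / (1! × 4!) = 5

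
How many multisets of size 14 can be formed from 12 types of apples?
C(14+12-1, 12-1) = C(25, 11) = 4457400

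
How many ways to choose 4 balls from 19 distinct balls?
C(19,4) = 19!/(4!×15!) = 3876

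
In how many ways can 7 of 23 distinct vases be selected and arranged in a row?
P(23,7) = 23!/(23-7)! = 1235591280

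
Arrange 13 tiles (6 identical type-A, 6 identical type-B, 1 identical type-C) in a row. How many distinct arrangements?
13! / (6! × 6! × 1!) = 12012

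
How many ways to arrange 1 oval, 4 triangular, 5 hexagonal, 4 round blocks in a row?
14! / (1! × 4! × 5! × 4!) = 1261260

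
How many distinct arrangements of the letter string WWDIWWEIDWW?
11! / (6! × 2! × 1! × 2!) = 13860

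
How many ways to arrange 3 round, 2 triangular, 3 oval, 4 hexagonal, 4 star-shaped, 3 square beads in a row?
19! / (3! × 2! × 3! × 4! × 4! × 3!) = 488864376000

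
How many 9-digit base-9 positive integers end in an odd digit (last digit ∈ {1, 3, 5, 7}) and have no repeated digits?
Last∈{1,3,5,7}. Last=0: 0. Last nonzero: 4×7×P(7,7) = 141120. Total = 141120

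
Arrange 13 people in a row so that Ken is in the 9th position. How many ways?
Fix one position: (13-1)! = 479001600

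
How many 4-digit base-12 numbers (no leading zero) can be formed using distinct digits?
First digit: 11 choices (nonzero). Then descending: 11 × 11 × 10 × 9 = 10890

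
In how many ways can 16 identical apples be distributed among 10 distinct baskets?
C(16+10-1, 10-1) = C(25, 9) = 2042975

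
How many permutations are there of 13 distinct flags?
13! = 6227020800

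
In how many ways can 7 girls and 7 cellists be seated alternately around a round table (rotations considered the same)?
Fix one of the girls: (7-1)! ways for the remaining girls, × 7! ways for the cellists = 720 × 5040 = 3628800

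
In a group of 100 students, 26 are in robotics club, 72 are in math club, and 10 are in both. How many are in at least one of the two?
|A∪B| = |A| + |B| - |A∩B| = 26 + 72 - 10 = 88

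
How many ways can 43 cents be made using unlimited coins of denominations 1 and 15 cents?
Coefficient of x^43 in 1/(1-x^1) · 1/(1-x^15). Use j coins of 15 for j = 0..⌊43/15⌋ = 2, the rest in 1s: 2 + 1 = 3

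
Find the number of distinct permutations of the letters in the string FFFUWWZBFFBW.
12! / (2! × 5! × 1! × 3! × 1!) = 332640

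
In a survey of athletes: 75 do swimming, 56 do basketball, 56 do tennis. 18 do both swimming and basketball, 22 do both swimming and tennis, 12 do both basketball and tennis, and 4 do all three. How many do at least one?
|A∪B∪C| = 75+56+56-18-22-12+4 = 139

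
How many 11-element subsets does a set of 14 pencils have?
C(14,11) = 14!/(11!×3!) = 364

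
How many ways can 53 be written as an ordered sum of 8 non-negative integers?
C(53+8-1, 8-1) = C(60, 7) = 386206920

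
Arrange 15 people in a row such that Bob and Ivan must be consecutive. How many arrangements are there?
Treat the 2 as one block: (15-2+1)! × 2! = 87178291200 × 2 = 174356582400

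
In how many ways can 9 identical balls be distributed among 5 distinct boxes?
C(9+5-1, 5-1) = C(13, 4) = 715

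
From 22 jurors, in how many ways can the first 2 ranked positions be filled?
P(22,2) = 22!/(22-2)! = 462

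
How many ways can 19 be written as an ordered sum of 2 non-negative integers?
C(19+2-1, 2-1) = C(20, 1) = 20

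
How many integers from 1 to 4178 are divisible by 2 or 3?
⌊4178/2⌋ + ⌊4178/3⌋ - ⌊4178/6⌋ = 2089 + 1392 - 696 = 2785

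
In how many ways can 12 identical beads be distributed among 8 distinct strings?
C(12+8-1, 8-1) = C(19, 7) = 50388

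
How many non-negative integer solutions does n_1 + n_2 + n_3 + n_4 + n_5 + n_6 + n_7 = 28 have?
C(28+7-1, 7-1) = C(34, 6) = 1344904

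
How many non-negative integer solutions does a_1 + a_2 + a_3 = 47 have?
C(47+3-1, 3-1) = C(49, 2) = 1176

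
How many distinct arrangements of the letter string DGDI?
4! / (2! × 1! × 1!) = 12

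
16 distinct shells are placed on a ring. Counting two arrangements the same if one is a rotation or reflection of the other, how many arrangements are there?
(16-1)!/2 = 1307674368000/2 = 653837184000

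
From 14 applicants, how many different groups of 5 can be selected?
C(14,5) = 14!/(5!×9!) = 2002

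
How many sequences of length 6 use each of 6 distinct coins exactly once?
6! = 720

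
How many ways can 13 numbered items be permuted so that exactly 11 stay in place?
Choose the 11 fixed points C(13,11) = 78, derange the rest: !2 = Σ_{j=0}^{2} (-1)^j·2!/j! = 2 - 2 + 1 = 1. Product = 78 × 1 = 78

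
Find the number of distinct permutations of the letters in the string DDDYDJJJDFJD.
12! / (6! × 1! × 4! × 1!) = 27720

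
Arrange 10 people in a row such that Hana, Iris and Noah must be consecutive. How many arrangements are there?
Treat the 3 as one block: (10-3+1)! × 3! = 40320 × 6 = 241920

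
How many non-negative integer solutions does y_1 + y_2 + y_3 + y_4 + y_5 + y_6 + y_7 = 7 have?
C(7+7-1, 7-1) = C(13, 6) = 1716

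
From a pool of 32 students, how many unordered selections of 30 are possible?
C(32,30) = 32!/(30!×2!) = 496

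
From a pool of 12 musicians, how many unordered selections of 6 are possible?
C(12,6) = 12!/(6!×6!) = 924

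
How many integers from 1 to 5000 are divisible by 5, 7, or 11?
⌊5000/5⌋+⌊5000/7⌋+⌊5000/11⌋ - ⌊5000/35⌋-⌊5000/55⌋-⌊5000/77⌋ + ⌊5000/385⌋ = 1000+714+454 - 142-90-64 + 12 = 1884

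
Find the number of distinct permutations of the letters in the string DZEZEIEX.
8! / (2! × 1! × 3! × 1! × 1!) = 3360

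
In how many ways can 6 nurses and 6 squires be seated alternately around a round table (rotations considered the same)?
Fix one of the nurses: (6-1)! ways for the remaining nurses, × 6! ways for the squires = 120 × 720 = 86400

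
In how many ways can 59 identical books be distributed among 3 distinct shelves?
C(59+3-1, 3-1) = C(61, 2) = 1830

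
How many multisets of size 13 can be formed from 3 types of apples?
C(13+3-1, 3-1) = C(15, 2) = 105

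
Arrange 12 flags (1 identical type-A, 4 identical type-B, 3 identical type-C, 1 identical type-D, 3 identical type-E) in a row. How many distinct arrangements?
12! / (1! × 4! × 3! × 1! × 3!) = 554400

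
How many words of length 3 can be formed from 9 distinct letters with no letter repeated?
P(9,3) = 9!/(9-3)! = 504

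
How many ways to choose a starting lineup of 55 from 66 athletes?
C(66,55) = 66!/(55!×11!) = 1074082795968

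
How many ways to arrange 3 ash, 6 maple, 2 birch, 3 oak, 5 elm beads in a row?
19! / (3! × 6! × 2! × 3! × 5!) = 19554575040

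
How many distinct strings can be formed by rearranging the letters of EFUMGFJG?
8! / (1! × 1! × 2! × 1! × 2! × 1!) = 10080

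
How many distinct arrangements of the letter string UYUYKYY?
7! / (4! × 2! × 1!) = 105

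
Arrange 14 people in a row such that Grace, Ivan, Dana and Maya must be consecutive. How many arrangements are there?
Treat the 4 as one block: (14-4+1)! × 4! = 39916800 × 24 = 958003200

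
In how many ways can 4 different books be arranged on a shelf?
4! = 24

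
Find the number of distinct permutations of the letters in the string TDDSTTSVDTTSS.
13! / (1! × 3! × 5! × 4!) = 360360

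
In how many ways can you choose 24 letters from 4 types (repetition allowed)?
C(24+4-1, 4-1) = C(27, 3) = 2925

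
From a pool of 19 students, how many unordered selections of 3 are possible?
C(19,3) = 19!/(3!×16!) = 969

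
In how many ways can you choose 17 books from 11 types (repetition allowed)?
C(17+11-1, 11-1) = C(27, 10) = 8436285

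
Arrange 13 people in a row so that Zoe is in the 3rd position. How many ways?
Fix one position: (13-1)! = 479001600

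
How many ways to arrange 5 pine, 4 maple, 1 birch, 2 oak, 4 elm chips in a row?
16! / (5! × 4! × 1! × 2! × 4!) = 151351200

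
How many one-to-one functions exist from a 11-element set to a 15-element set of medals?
P(15,11) = 15!/(15-11)! = 54486432000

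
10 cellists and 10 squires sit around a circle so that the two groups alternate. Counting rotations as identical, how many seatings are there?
Fix one of the cellists: (10-1)! ways for the remaining cellists, × 10! ways for the squires = 362880 × 3628800 = 1316818944000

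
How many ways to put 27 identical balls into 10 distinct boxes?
C(27+10-1, 10-1) = C(36, 9) = 94143280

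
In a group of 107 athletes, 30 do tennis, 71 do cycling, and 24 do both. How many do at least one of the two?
|A∪B| = |A| + |B| - |A∩B| = 30 + 71 - 24 = 77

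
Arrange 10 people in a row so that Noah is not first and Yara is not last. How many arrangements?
By inclusion-exclusion: 10! - 2×(10-1)! + (10-2)! = 3628800 - 725760 + 40320 = 2943360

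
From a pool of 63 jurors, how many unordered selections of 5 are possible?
C(63,5) = 63!/(5!×58!) = 7028847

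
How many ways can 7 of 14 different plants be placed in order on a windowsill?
P(14,7) = 14!/(14-7)! = 17297280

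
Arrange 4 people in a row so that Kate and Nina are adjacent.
Treat as block: (4-1)! × 2! = 6 × 2 = 12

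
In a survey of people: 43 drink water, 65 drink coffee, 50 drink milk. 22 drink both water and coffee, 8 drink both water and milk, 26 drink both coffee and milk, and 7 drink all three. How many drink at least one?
|A∪B∪C| = 43+65+50-22-8-26+7 = 109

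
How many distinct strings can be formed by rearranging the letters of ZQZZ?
4! / (1! × 3!) = 4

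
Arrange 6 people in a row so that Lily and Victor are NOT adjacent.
Total - adjacent = 6! - (6-1)!×2 = 720 - 240 = 480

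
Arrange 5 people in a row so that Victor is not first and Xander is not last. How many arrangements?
By inclusion-exclusion: 5! - 2×(5-1)! + (5-2)! = 120 - 48 + 6 = 78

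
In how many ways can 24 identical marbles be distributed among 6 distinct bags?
C(24+6-1, 6-1) = C(29, 5) = 118755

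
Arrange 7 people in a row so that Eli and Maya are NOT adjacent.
Total - adjacent = 7! - (7-1)!×2 = 5040 - 1440 = 3600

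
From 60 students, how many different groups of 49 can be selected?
C(60,49) = 60!/(49!×11!) = 342700125300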